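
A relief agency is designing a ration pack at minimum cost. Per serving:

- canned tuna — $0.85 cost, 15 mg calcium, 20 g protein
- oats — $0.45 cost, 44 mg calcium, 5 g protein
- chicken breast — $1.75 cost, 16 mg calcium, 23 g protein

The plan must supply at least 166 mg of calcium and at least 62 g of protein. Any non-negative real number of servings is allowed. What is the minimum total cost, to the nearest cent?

For a min-cost LP with two ≥-constraints, a basic feasible solution has at most two positive variables.
canned tuna only: max(166/15, 62/20) = 11.07 servings → $9.41.
oats only: max(166/44, 62/5) = 12.4 servings → $5.58.
chicken breast only: max(166/16, 62/23) = 10.38 servings → $18.16.
canned tuna + oats with both tight: 2.358 servings and 2.969 servings → $3.34.
canned tuna + chicken breast: intersection lies outside the first quadrant.
oats + chicken breast with both tight: 3.032 servings and 2.036 servings → $4.93.
Cheapest feasible corner: $3.34.

$3.34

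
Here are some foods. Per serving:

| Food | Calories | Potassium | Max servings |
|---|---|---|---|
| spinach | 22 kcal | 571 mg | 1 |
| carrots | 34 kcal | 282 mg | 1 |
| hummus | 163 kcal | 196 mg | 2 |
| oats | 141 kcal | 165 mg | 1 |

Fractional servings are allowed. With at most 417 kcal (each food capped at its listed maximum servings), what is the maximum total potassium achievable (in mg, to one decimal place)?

Potassium per kcal: spinach 25.95, carrots 8.294, hummus 1.202, oats 1.17.
Take 1 serving of spinach: uses 22 kcal, +571.0 mg potassium (running total 571.0 mg).
Take 1 serving of carrots: uses 34 kcal, +282.0 mg potassium (running total 853.0 mg).
Take 2 servings of hummus: uses 326 kcal, +392.0 mg potassium (running total 1245.0 mg).
Take 0.2482 servings of oats: uses 35 kcal, +41.0 mg potassium (running total 1286.0 mg).
Filling greedily by potassium-per-kcal is optimal for one linear limit, giving 1286.0 mg.

1286.0 mg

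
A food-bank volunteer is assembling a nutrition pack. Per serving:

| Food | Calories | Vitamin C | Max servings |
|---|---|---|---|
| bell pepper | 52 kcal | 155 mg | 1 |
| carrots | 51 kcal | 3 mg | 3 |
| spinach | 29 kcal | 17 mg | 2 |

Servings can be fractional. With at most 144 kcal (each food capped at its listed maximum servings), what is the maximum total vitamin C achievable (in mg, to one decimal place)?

Vitamin C per kcal: bell pepper 2.981, spinach 0.5862, carrots 0.05882.
Take 1 serving of bell pepper: uses 52 kcal, +155.0 mg vitamin C (running total 155.0 mg).
Take 2 servings of spinach: uses 58 kcal, +34.0 mg vitamin C (running total 189.0 mg).
Take 0.6667 servings of carrots: uses 34 kcal, +2.0 mg vitamin C (running total 191.0 mg).
Greedy by best ratio exhausts the calories allowance optimally: 191.0 mg.

191.0 mg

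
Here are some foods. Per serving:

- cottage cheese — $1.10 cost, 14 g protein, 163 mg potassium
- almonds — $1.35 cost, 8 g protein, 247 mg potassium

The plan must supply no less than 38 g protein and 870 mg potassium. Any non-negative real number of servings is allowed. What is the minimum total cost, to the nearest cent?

Two binding constraints pin down two serving amounts, so the optimal mix uses at most two foods. The candidates are each food alone (scaled to the tighter of protein/potassium) and each pair with both constraints tight.
cottage cheese only: max(38/14, 870/163) = 5.337 servings → $5.87.
almonds only: max(38/8, 870/247) = 4.75 servings → $6.41.
cottage cheese + almonds with both tight: 1.126 servings and 2.779 servings → $4.99.
The minimum over all feasible corners is $4.99.

$4.99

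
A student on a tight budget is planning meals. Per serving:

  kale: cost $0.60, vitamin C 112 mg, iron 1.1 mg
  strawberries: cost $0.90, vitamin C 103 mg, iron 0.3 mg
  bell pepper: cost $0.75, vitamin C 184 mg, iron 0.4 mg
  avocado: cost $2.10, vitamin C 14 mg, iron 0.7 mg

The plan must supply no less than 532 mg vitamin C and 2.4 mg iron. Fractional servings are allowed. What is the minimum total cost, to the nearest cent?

kale only: max(532/112, 2.4/1.1) = 4.75 servings → $2.85.
strawberries only: max(532/103, 2.4/0.3) = 8 servings → $7.20.
bell pepper only: max(532/184, 2.4/0.4) = 6 servings → $4.50.
avocado only: max(532/14, 2.4/0.7) = 38 servings → $79.80.
kale + strawberries with both tight: 1.099 servings and 3.97 servings → $4.23.
kale + bell pepper with both tight: 1.452 servings and 2.008 servings → $2.38.
kale + avocado: intersection lies outside the first quadrant.
strawberries + bell pepper: intersection lies outside the first quadrant.
strawberries + avocado with both tight: 4.99 servings and 1.29 servings → $7.20.
bell pepper + avocado with both tight: 2.75 servings and 1.857 servings → $5.96.
Cheapest feasible corner: $2.38.

$2.38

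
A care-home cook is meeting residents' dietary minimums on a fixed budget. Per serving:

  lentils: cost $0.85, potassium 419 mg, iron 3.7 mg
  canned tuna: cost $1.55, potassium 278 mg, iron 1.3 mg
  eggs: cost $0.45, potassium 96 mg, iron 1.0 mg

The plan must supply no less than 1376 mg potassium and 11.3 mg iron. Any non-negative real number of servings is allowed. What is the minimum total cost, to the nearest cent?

lentils only: max(1376/419, 11.3/3.7) = 3.284 servings → $2.79.
canned tuna only: max(1376/278, 11.3/1.3) = 8.692 servings → $13.47.
eggs only: max(1376/96, 11.3/1.0) = 14.33 servings → $6.45.
lentils + canned tuna with both tight: 2.795 servings and 0.7367 servings → $3.52.
lentils + eggs: the both-tight solution has a negative serving — not a feasible corner.
canned tuna + eggs with both tight: 1.901 servings and 8.829 servings → $6.92.
The minimum over all feasible corners is $2.79.

$2.79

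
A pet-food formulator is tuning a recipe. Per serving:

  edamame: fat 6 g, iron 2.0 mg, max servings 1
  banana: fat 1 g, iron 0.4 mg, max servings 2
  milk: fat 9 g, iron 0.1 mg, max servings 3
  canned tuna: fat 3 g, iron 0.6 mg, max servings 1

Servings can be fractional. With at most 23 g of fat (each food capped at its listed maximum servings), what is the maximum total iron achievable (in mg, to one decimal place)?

3.5 mg

Iron per g fat: banana 0.4, edamame 0.3333, canned tuna 0.2, milk 0.01111.
Take 2 servings of banana: uses 2 g fat, +0.8 mg iron (running total 0.8 mg).
Take 1 serving of edamame: uses 6 g fat, +2.0 mg iron (running total 2.8 mg).
Take 1 serving of canned tuna: uses 3 g fat, +0.6 mg iron (running total 3.4 mg).
Take 1.333 servings of milk: uses 12 g fat, +0.1 mg iron (running total 3.5 mg).
Filling greedily by iron-per-g fat is optimal for one linear limit, giving 3.5 mg.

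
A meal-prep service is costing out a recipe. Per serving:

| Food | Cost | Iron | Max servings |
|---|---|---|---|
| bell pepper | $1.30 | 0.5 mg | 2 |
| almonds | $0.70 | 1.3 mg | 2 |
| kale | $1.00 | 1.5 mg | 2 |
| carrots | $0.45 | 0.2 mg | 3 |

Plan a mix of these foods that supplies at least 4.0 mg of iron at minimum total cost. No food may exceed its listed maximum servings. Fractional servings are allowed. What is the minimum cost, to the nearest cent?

Cost per mg of iron: almonds $0.5385, kale $0.6667, carrots $2.2500, bell pepper $2.6000.
Take 2 servings of almonds: +2.6 mg iron for $1.40 (total $1.40, still need 1.4 mg).
Take 0.9333 servings of kale: +1.4 mg iron for $0.93 (total $2.33, still need 0.0 mg).
Greedy by cheapest-per-mg is optimal for a single linear constraint, so the minimum cost is $2.33.

$2.33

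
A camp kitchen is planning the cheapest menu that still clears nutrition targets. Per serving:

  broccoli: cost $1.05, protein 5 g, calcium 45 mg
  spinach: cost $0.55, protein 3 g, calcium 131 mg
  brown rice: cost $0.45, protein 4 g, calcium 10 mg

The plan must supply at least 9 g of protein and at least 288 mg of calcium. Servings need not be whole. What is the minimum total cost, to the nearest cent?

$1.47

With two linear requirements the optimum uses one or two foods; enumerate the corners.
broccoli only: max(9/5, 288/45) = 6.4 servings → $6.72.
spinach only: max(9/3, 288/131) = 3 servings → $1.65.
brown rice only: max(9/4, 288/10) = 28.8 servings → $12.96.
broccoli + spinach with both tight: 0.6058 servings and 1.99 servings → $1.73.
broccoli + brown rice with both targets exact would need a negative amount; discard.
spinach + brown rice with both tight: 2.15 servings and 0.6377 servings → $1.47.
So the least-cost plan costs $1.47.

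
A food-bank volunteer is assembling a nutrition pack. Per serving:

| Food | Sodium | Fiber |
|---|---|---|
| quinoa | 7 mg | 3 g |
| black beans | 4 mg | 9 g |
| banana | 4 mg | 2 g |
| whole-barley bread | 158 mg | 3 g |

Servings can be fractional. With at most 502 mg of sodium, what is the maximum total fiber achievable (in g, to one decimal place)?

Fiber per mg sodium: black beans 2.25, banana 0.5, quinoa 0.4286, whole-barley bread 0.01899.
With no serving limits, spend the whole sodium allowance on black beans: 502 mg / 4 mg × 9 g = 1129.5 g.

1129.5 g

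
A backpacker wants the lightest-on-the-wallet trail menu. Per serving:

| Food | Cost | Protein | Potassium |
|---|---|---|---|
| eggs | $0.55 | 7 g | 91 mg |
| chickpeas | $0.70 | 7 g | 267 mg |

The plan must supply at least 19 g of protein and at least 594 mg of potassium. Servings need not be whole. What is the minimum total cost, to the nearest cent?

$1.79

Two binding constraints pin down two serving amounts, so the optimal mix uses at most two foods. The candidates are each food alone (scaled to the tighter of protein/potassium) and each pair with both constraints tight.
eggs only: max(19/7, 594/91) = 6.527 servings → $3.59.
chickpeas only: max(19/7, 594/267) = 2.714 servings → $1.90.
eggs + chickpeas with both tight: 0.7427 servings and 1.972 servings → $1.79.
So the least-cost plan costs $1.79.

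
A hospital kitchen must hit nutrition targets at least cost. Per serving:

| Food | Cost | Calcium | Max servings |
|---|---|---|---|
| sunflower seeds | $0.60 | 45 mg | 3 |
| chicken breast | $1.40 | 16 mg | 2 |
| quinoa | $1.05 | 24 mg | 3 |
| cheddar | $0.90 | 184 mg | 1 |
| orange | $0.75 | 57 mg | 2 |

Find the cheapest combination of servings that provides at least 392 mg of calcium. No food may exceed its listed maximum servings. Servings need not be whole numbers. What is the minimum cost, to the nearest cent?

Cost per mg of calcium: cheddar $0.0049, orange $0.0132, sunflower seeds $0.0133, quinoa $0.0437, chicken breast $0.0875.
Take 1 serving of cheddar: +184.0 mg calcium for $0.90 (total $0.90, still need 208.0 mg).
Take 2 servings of orange: +114.0 mg calcium for $1.50 (total $2.40, still need 94.0 mg).
Take 2.089 servings of sunflower seeds: +94.0 mg calcium for $1.25 (total $3.65, still need 0.0 mg).
Filling from the cheapest source first is optimal under one linear minimum: $3.65.

$3.65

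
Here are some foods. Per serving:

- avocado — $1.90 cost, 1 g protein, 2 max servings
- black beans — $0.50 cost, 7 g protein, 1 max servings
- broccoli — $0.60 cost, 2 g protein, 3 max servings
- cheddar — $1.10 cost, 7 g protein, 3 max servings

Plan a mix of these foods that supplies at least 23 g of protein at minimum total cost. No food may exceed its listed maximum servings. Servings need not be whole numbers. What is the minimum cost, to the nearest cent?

Cost per g of protein: black beans $0.0714, cheddar $0.1571, broccoli $0.3000, avocado $1.9000.
Take 1 serving of black beans: +7.0 g protein for $0.50 (total $0.50, still need 16.0 g).
Take 2.286 servings of cheddar: +16.0 g protein for $2.51 (total $3.01, still need 0.0 g).
Filling from the cheapest source first is optimal under one linear minimum: $3.01.

$3.01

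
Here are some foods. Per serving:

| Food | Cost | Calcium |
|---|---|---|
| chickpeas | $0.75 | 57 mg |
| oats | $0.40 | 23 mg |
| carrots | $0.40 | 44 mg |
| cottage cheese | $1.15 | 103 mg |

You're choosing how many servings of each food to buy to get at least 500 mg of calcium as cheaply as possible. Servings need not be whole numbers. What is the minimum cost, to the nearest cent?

Cost per mg of calcium: carrots $0.0091, cottage cheese $0.0112, chickpeas $0.0132, oats $0.0174.
With no serving limits, use only carrots: 500 mg / 44 mg = 11.36 servings × $0.40 = $4.55.

$4.55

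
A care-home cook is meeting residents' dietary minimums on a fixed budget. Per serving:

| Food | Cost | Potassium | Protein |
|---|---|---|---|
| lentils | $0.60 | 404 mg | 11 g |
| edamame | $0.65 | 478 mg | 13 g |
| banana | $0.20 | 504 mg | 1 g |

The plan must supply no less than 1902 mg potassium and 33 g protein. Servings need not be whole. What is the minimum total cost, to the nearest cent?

$1.87

Minimising a linear cost over {potassium ≥ 1902, protein ≥ 33, servings ≥ 0} — the optimum is at a vertex, using one or two foods.
lentils only: max(1902/404, 33/11) = 4.708 servings → $2.82.
edamame only: max(1902/478, 33/13) = 3.979 servings → $2.59.
banana only: max(1902/504, 33/1) = 33 servings → $6.60.
lentils + edamame: intersection lies outside the first quadrant.
lentils + banana with both tight: 2.866 servings and 1.477 servings → $2.01.
edamame + banana with both tight: 2.425 servings and 1.474 servings → $1.87.
So the least-cost plan costs $1.87.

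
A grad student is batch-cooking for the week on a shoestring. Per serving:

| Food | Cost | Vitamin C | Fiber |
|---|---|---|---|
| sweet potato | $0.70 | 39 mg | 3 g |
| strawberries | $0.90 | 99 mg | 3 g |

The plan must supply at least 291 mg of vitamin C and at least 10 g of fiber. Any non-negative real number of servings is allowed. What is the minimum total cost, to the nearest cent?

$2.87

sweet potato only: max(291/39, 10/3) = 7.462 servings → $5.22.
strawberries only: max(291/99, 10/3) = 3.333 servings → $3.00.
sweet potato + strawberries with both tight: 0.65 servings and 2.683 servings → $2.87.
So the least-cost plan costs $2.87.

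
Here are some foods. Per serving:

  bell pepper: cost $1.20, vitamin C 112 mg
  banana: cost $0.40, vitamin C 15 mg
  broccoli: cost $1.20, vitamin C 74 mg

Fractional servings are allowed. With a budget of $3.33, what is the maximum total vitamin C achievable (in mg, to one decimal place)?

310.8 mg

Vitamin C per dollar: bell pepper 93.33, broccoli 61.67, banana 37.5.
With no serving limits, spend the whole cost allowance on bell pepper: $3.33 / $1.20 × 112 mg = 310.8 mg.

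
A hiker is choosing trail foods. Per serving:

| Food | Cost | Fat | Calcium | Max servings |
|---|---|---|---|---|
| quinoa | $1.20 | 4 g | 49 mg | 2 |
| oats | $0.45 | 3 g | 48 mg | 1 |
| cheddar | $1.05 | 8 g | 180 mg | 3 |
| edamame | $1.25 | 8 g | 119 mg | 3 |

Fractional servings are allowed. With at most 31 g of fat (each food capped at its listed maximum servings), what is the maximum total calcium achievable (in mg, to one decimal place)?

647.5 mg

Calcium per g fat: cheddar 22.5, oats 16, edamame 14.88, quinoa 12.25.
Take 3 servings of cheddar: uses 24 g fat, +540.0 mg calcium (running total 540.0 mg).
Take 1 serving of oats: uses 3 g fat, +48.0 mg calcium (running total 588.0 mg).
Take 0.5 servings of edamame: uses 4 g fat, +59.5 mg calcium (running total 647.5 mg).
Filling greedily by calcium-per-g fat is optimal for one linear limit, giving 647.5 mg.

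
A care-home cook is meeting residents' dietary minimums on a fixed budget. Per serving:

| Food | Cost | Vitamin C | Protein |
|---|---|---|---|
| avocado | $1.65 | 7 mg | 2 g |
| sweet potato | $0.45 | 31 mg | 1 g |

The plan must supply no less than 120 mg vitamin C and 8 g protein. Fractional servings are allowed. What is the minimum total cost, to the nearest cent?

A basic optimal solution has at most two foods positive. Try each food alone and each pair with both targets met exactly.
avocado only: max(120/7, 8/2) = 17.14 servings → $28.29.
sweet potato only: max(120/31, 8/1) = 8 servings → $3.60.
avocado + sweet potato with both tight: 2.327 servings and 3.345 servings → $5.35.
The minimum over all feasible corners is $3.60.

$3.60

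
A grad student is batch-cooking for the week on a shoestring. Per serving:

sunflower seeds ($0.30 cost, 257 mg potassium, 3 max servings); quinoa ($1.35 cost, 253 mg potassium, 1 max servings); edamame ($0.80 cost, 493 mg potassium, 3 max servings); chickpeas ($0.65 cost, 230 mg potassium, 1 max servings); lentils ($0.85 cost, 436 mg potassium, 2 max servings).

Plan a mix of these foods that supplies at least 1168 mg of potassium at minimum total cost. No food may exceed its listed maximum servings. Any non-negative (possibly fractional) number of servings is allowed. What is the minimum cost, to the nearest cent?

Cost per mg of potassium: sunflower seeds $0.0012, edamame $0.0016, lentils $0.0019, chickpeas $0.0028, quinoa $0.0053.
Take 3 servings of sunflower seeds: +771.0 mg potassium for $0.90 (total $0.90, still need 397.0 mg).
Take 0.8053 servings of edamame: +397.0 mg potassium for $0.64 (total $1.54, still need 0.0 mg).
Filling from the cheapest source first is optimal under one linear minimum: $1.54.

$1.54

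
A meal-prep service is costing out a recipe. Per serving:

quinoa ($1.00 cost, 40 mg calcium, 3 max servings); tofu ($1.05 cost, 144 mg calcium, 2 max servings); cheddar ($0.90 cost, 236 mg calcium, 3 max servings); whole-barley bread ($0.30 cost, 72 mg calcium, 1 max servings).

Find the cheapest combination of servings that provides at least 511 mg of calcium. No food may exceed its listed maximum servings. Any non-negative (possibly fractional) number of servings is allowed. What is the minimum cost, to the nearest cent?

$1.95

Cost per mg of calcium: cheddar $0.0038, whole-barley bread $0.0042, tofu $0.0073, quinoa $0.0250.
Take 2.165 servings of cheddar: +511.0 mg calcium for $1.95 (total $1.95, still need 0.0 mg).
Greedy by cheapest-per-mg is optimal for a single linear constraint, so the minimum cost is $1.95.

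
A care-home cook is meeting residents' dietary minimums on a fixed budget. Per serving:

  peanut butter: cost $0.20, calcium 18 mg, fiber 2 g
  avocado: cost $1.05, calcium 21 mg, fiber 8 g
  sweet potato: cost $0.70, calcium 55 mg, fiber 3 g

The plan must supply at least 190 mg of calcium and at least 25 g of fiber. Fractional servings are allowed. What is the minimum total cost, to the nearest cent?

Check every corner: each single food scaled to meet both minima, and each pair solved so both constraints bind.
peanut butter only: max(190/18, 25/2) = 12.5 servings → $2.50.
avocado only: max(190/21, 25/8) = 9.048 servings → $9.50.
sweet potato only: max(190/55, 25/3) = 8.333 servings → $5.83.
peanut butter + avocado with both tight: 9.755 servings and 0.6863 servings → $2.67.
peanut butter + sweet potato: the both-tight solution has a negative serving — not a feasible corner.
avocado + sweet potato with both tight: 2.135 servings and 2.639 servings → $4.09.
The minimum over all feasible corners is $2.50.

$2.50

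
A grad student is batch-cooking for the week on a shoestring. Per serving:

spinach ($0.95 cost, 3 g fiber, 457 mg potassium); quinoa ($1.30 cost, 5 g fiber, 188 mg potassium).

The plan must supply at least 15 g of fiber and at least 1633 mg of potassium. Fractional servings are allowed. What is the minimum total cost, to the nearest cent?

$4.43

Minimising a linear cost over {fiber ≥ 15, potassium ≥ 1633, servings ≥ 0} — the optimum is at a vertex, using one or two foods.
spinach only: max(15/3, 1633/457) = 5 servings → $4.75.
quinoa only: max(15/5, 1633/188) = 8.686 servings → $11.29.
spinach + quinoa with both tight: 3.106 servings and 1.137 servings → $4.43.
So the least-cost plan costs $4.43.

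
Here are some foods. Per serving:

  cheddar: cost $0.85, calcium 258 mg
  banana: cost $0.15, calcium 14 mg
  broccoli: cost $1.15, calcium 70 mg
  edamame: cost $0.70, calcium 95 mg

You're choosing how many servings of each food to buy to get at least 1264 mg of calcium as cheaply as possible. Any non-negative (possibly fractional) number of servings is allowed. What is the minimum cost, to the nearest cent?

Cost per mg of calcium: cheddar $0.0033, edamame $0.0074, banana $0.0107, broccoli $0.0164.
With no serving limits, use only cheddar: 1264 mg / 258 mg = 4.899 servings × $0.85 = $4.16.

$4.16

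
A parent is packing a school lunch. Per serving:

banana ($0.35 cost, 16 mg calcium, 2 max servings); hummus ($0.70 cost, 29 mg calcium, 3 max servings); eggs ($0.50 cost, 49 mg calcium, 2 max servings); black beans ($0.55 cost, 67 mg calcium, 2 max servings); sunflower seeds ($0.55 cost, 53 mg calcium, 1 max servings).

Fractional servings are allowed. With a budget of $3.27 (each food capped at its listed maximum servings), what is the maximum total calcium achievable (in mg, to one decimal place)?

Calcium per dollar: black beans 121.8, eggs 98, sunflower seeds 96.36, banana 45.71, hummus 41.43.
Take 2 servings of black beans: spends $1.10, +134.0 mg calcium (running total 134.0 mg).
Take 2 servings of eggs: spends $1.00, +98.0 mg calcium (running total 232.0 mg).
Take 1 serving of sunflower seeds: spends $0.55, +53.0 mg calcium (running total 285.0 mg).
Take 1.771 servings of banana: spends $0.62, +28.3 mg calcium (running total 313.3 mg).
Greedy by best ratio exhausts the cost allowance optimally: 313.3 mg.

313.3 mg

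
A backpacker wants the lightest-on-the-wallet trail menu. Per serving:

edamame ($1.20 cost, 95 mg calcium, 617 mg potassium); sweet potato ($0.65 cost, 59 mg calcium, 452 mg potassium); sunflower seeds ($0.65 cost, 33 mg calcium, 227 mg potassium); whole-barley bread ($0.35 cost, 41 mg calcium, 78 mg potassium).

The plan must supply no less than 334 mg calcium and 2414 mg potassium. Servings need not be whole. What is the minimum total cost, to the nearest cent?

$3.62

For a min-cost LP with two ≥-constraints, a basic feasible solution has at most two positive variables.
edamame only: max(334/95, 2414/617) = 3.912 servings → $4.69.
sweet potato only: max(334/59, 2414/452) = 5.661 servings → $3.68.
sunflower seeds only: max(334/33, 2414/227) = 10.63 servings → $6.91.
whole-barley bread only: max(334/41, 2414/78) = 30.95 servings → $10.83.
edamame + sweet potato with both tight: 1.307 servings and 3.557 servings → $3.88.
edamame + sunflower seeds with both targets exact would need a negative amount; discard.
edamame + whole-barley bread: the both-tight solution has a negative serving — not a feasible corner.
sweet potato + sunflower seeds with both tight: 2.524 servings and 5.609 servings → $5.29.
sweet potato + whole-barley bread with both tight: 5.235 servings and 0.6132 servings → $3.62.
sunflower seeds + whole-barley bread: the both-tight solution has a negative serving — not a feasible corner.
Cheapest feasible corner: $3.62.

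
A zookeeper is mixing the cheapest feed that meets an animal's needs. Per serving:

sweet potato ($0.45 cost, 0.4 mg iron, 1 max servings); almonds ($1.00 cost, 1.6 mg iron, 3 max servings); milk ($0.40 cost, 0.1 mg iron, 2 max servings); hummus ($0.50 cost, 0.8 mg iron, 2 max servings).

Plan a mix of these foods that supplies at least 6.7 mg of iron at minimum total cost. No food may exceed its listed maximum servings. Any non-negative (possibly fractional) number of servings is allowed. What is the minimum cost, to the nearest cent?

$4.34

Cost per mg of iron: almonds $0.6250, hummus $0.6250, sweet potato $1.1250, milk $4.0000.
Take 3 servings of almonds: +4.8 mg iron for $3.00 (total $3.00, still need 1.9 mg).
Take 2 servings of hummus: +1.6 mg iron for $1.00 (total $4.00, still need 0.3 mg).
Take 0.75 servings of sweet potato: +0.3 mg iron for $0.34 (total $4.34, still need 0.0 mg).
Greedy by cheapest-per-mg is optimal for a single linear constraint, so the minimum cost is $4.34.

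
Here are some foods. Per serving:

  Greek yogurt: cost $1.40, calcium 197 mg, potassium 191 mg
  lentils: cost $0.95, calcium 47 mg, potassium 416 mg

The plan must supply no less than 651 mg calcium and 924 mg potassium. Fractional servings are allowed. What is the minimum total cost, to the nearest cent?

$5.11

Compare the cost at each extreme point of the feasible region.
Greek yogurt only: max(651/197, 924/191) = 4.838 servings → $6.77.
lentils only: max(651/47, 924/416) = 13.85 servings → $13.16.
Greek yogurt + lentils with both tight: 3.116 servings and 0.7905 servings → $5.11.
So the least-cost plan costs $5.11.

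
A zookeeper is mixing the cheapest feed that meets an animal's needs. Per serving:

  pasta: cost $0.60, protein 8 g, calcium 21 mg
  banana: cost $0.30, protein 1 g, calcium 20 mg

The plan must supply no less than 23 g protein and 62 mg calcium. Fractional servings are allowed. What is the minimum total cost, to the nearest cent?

Two binding constraints pin down two serving amounts, so the optimal mix uses at most two foods. The candidates are each food alone (scaled to the tighter of protein/calcium) and each pair with both constraints tight.
pasta only: max(23/8, 62/21) = 2.952 servings → $1.77.
banana only: max(23/1, 62/20) = 23 servings → $6.90.
pasta + banana with both tight: 2.863 servings and 0.09353 servings → $1.75.
So the least-cost plan costs $1.75.

$1.75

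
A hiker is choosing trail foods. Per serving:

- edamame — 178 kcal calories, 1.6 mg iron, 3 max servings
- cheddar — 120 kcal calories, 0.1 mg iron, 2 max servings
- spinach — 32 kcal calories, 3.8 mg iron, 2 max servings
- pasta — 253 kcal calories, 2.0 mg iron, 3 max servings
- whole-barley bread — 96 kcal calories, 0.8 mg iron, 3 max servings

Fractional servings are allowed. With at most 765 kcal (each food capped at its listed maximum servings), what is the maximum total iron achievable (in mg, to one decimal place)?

Iron per kcal: spinach 0.1187, edamame 0.008989, whole-barley bread 0.008333, pasta 0.007905, cheddar 0.0008333.
Take 2 servings of spinach: uses 64 kcal, +7.6 mg iron (running total 7.6 mg).
Take 3 servings of edamame: uses 534 kcal, +4.8 mg iron (running total 12.4 mg).
Take 1.74 servings of whole-barley bread: uses 167 kcal, +1.4 mg iron (running total 13.8 mg).
Greedy by best ratio exhausts the calories allowance optimally: 13.8 mg.

13.8 mg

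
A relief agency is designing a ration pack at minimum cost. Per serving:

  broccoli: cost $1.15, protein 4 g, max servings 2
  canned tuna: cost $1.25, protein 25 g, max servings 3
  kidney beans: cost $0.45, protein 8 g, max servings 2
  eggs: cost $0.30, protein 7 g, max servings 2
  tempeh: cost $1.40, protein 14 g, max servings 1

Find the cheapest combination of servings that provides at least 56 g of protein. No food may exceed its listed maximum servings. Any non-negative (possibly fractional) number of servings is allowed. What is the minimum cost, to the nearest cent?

$2.70

Cost per g of protein: eggs $0.0429, canned tuna $0.0500, kidney beans $0.0563, tempeh $0.1000, broccoli $0.2875.
Take 2 servings of eggs: +14.0 g protein for $0.60 (total $0.60, still need 42.0 g).
Take 1.68 servings of canned tuna: +42.0 g protein for $2.10 (total $2.70, still need 0.0 g).
Greedy by cheapest-per-g is optimal for a single linear constraint, so the minimum cost is $2.70.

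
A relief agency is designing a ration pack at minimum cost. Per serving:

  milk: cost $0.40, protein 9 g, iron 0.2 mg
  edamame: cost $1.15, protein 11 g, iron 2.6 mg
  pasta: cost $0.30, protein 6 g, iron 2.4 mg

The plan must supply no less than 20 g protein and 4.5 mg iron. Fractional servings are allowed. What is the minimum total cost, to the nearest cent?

$0.95

milk only: max(20/9, 4.5/0.2) = 22.5 servings → $9.00.
edamame only: max(20/11, 4.5/2.6) = 1.818 servings → $2.09.
pasta only: max(20/6, 4.5/2.4) = 3.333 servings → $1.00.
milk + edamame with both tight: 0.1179 servings and 1.722 servings → $2.03.
milk + pasta with both tight: 1.029 servings and 1.789 servings → $0.95.
edamame + pasta with both targets exact would need a negative amount; discard.
So the least-cost plan costs $0.95.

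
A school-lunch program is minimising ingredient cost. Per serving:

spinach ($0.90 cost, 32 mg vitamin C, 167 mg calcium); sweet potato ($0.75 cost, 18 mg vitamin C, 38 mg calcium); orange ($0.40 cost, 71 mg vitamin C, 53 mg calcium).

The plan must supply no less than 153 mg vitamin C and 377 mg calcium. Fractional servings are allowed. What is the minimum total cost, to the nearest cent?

$2.18

At the optimum either one food covers both requirements or two foods hit both targets exactly; no other combination can be cheaper.
spinach only: max(153/32, 377/167) = 4.781 servings → $4.30.
sweet potato only: max(153/18, 377/38) = 9.921 servings → $7.44.
orange only: max(153/71, 377/53) = 7.113 servings → $2.85.
spinach + sweet potato with both tight: 0.543 servings and 7.535 servings → $6.14.
spinach + orange with both tight: 1.836 servings and 1.327 servings → $2.18.
sweet potato + orange: the both-tight solution has a negative serving — not a feasible corner.
The minimum over all feasible corners is $2.18.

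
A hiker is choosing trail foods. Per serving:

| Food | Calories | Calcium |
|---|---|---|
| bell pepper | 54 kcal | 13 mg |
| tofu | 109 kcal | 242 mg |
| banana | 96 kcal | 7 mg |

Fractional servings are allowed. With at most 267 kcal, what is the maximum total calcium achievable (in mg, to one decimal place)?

592.8 mg

Calcium per kcal: tofu 2.22, bell pepper 0.2407, banana 0.07292.
With no serving limits, spend the whole calories allowance on tofu: 267 kcal / 109 kcal × 242 mg = 592.8 mg.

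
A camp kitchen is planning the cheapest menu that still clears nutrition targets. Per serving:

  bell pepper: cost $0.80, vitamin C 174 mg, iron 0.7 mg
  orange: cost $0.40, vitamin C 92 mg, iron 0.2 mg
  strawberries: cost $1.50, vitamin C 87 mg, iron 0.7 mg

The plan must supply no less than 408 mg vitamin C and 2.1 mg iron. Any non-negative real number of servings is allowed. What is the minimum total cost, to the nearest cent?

$2.40

The cheapest plan sits at a corner of the feasible region — with two constraints it uses at most two foods.
bell pepper only: max(408/174, 2.1/0.7) = 3 servings → $2.40.
orange only: max(408/92, 2.1/0.2) = 10.5 servings → $4.20.
strawberries only: max(408/87, 2.1/0.7) = 4.69 servings → $7.03.
bell pepper + orange: intersection lies outside the first quadrant.
bell pepper + strawberries with both tight: 1.69 servings and 1.31 servings → $3.32.
orange + strawberries with both tight: 2.189 servings and 2.374 servings → $4.44.
So the least-cost plan costs $2.40.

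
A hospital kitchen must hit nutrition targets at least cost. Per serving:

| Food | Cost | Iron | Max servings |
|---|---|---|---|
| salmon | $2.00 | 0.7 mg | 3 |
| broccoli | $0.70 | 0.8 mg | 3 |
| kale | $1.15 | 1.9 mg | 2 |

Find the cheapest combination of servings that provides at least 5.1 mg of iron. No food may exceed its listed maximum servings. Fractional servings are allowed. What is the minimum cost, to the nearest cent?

$3.44

Cost per mg of iron: kale $0.6053, broccoli $0.8750, salmon $2.8571.
Take 2 servings of kale: +3.8 mg iron for $2.30 (total $2.30, still need 1.3 mg).
Take 1.625 servings of broccoli: +1.3 mg iron for $1.14 (total $3.44, still need 0.0 mg).
Greedy by cheapest-per-mg is optimal for a single linear constraint, so the minimum cost is $3.44.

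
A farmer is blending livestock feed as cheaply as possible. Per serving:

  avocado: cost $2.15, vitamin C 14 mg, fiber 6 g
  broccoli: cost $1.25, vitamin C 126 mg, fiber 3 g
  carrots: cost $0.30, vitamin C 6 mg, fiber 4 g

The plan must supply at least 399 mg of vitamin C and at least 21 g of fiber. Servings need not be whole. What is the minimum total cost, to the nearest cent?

An LP optimum is at a vertex; with two nutrient constraints at most two foods are used. Check each candidate.
avocado only: max(399/14, 21/6) = 28.5 servings → $61.27.
broccoli only: max(399/126, 21/3) = 7 servings → $8.75.
carrots only: max(399/6, 21/4) = 66.5 servings → $19.95.
avocado + broccoli with both tight: 2.029 servings and 2.941 servings → $8.04.
avocado + carrots with both targets exact would need a negative amount; discard.
broccoli + carrots with both tight: 3.025 servings and 2.981 servings → $4.68.
The minimum over all feasible corners is $4.68.

$4.68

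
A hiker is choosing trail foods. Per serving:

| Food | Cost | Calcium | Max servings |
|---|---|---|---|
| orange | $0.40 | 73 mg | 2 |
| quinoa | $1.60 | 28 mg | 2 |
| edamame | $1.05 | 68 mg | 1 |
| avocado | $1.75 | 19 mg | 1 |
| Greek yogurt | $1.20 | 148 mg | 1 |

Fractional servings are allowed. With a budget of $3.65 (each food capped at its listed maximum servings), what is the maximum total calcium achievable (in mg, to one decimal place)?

372.5 mg

Calcium per dollar: orange 182.5, Greek yogurt 123.3, edamame 64.76, quinoa 17.5, avocado 10.86.
Take 2 servings of orange: spends $0.80, +146.0 mg calcium (running total 146.0 mg).
Take 1 serving of Greek yogurt: spends $1.20, +148.0 mg calcium (running total 294.0 mg).
Take 1 serving of edamame: spends $1.05, +68.0 mg calcium (running total 362.0 mg).
Take 0.375 servings of quinoa: spends $0.60, +10.5 mg calcium (running total 372.5 mg).
Greedy by best ratio exhausts the cost allowance optimally: 372.5 mg.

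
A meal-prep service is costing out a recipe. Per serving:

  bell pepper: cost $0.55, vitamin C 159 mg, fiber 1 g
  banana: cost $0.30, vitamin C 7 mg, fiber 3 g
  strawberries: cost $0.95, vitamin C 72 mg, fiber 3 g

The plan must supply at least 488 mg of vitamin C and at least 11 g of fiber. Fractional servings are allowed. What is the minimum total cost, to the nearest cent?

A basic optimal solution has at most two foods positive. Try each food alone and each pair with both targets met exactly.
bell pepper only: max(488/159, 11/1) = 11 servings → $6.05.
banana only: max(488/7, 11/3) = 69.71 servings → $20.91.
strawberries only: max(488/72, 11/3) = 6.778 servings → $6.44.
bell pepper + banana with both tight: 2.951 servings and 2.683 servings → $2.43.
bell pepper + strawberries with both tight: 1.659 servings and 3.114 servings → $3.87.
banana + strawberries: intersection lies outside the first quadrant.
So the least-cost plan costs $2.43.

$2.43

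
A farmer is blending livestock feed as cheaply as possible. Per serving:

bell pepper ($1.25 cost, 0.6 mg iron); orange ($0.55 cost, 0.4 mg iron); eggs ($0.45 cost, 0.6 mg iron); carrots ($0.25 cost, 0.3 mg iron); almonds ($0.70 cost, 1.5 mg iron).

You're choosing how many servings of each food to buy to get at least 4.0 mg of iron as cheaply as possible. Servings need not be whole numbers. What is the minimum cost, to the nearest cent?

$1.87

Cost per mg of iron: almonds $0.4667, eggs $0.7500, carrots $0.8333, orange $1.3750, bell pepper $2.0833.
With no serving limits, use only almonds: 4.0 mg / 1.5 mg = 2.667 servings × $0.70 = $1.87.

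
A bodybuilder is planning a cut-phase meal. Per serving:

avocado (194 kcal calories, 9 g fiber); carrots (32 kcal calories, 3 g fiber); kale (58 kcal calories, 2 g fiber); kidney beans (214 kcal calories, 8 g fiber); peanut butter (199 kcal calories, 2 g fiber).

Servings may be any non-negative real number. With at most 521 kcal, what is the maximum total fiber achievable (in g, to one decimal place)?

48.8 g

Fiber per kcal: carrots 0.09375, avocado 0.04639, kidney beans 0.03738, kale 0.03448, peanut butter 0.01005.
With no serving limits, spend the whole calories allowance on carrots: 521 kcal / 32 kcal × 3 g = 48.8 g.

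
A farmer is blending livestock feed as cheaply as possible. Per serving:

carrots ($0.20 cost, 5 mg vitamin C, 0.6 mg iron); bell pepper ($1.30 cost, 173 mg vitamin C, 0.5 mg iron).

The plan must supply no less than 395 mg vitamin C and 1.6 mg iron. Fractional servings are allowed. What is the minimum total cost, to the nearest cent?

$3.10

carrots only: max(395/5, 1.6/0.6) = 79 servings → $15.80.
bell pepper only: max(395/173, 1.6/0.5) = 3.2 servings → $4.16.
carrots + bell pepper with both tight: 0.7828 servings and 2.261 servings → $3.10.
Cheapest feasible corner: $3.10.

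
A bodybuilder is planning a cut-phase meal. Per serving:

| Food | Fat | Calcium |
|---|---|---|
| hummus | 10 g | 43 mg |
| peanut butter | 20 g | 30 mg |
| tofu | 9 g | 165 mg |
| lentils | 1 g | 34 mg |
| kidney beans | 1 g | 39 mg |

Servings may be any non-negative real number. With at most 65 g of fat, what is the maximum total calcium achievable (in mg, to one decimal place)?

2535.0 mg

Calcium per g fat: kidney beans 39, lentils 34, tofu 18.33, hummus 4.3, peanut butter 1.5.
With no serving limits, spend the whole fat allowance on kidney beans: 65 g / 1 g × 39 mg = 2535.0 mg.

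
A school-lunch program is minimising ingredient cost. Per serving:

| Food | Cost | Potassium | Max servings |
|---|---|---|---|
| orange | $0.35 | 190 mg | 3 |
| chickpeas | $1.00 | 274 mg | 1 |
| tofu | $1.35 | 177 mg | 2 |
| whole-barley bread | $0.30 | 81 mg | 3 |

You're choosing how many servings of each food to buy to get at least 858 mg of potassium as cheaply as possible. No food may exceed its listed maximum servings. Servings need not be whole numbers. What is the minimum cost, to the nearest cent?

$2.10

Cost per mg of potassium: orange $0.0018, chickpeas $0.0036, whole-barley bread $0.0037, tofu $0.0076.
Take 3 servings of orange: +570.0 mg potassium for $1.05 (total $1.05, still need 288.0 mg).
Take 1 serving of chickpeas: +274.0 mg potassium for $1.00 (total $2.05, still need 14.0 mg).
Take 0.1728 servings of whole-barley bread: +14.0 mg potassium for $0.05 (total $2.10, still need 0.0 mg).
Filling from the cheapest source first is optimal under one linear minimum: $2.10.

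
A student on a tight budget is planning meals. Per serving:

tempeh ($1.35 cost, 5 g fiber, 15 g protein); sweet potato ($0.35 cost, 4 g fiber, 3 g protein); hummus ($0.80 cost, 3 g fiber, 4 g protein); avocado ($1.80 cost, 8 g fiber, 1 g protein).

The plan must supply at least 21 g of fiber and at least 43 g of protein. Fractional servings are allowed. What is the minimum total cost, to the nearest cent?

An LP optimum is at a vertex; with two nutrient constraints at most two foods are used. Check each candidate.
tempeh only: max(21/5, 43/15) = 4.2 servings → $5.67.
sweet potato only: max(21/4, 43/3) = 14.33 servings → $5.02.
hummus only: max(21/3, 43/4) = 10.75 servings → $8.60.
avocado only: max(21/8, 43/1) = 43 servings → $77.40.
tempeh + sweet potato with both tight: 2.422 servings and 2.222 servings → $4.05.
tempeh + hummus with both tight: 1.8 servings and 4 servings → $5.63.
tempeh + avocado with both tight: 2.809 servings and 0.8696 servings → $5.36.
sweet potato + hummus: the both-tight solution has a negative serving — not a feasible corner.
sweet potato + avocado: the both-tight solution has a negative serving — not a feasible corner.
hummus + avocado: intersection lies outside the first quadrant.
The minimum over all feasible corners is $4.05.

$4.05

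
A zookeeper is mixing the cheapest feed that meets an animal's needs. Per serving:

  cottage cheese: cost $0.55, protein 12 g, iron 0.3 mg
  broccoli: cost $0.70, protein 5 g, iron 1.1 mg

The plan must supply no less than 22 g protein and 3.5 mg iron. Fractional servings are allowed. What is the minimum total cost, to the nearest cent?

An LP optimum is at a vertex; with two nutrient constraints at most two foods are used. Check each candidate.
cottage cheese only: max(22/12, 3.5/0.3) = 11.67 servings → $6.42.
broccoli only: max(22/5, 3.5/1.1) = 4.4 servings → $3.08.
cottage cheese + broccoli with both tight: 0.5726 servings and 3.026 servings → $2.43.
So the least-cost plan costs $2.43.

$2.43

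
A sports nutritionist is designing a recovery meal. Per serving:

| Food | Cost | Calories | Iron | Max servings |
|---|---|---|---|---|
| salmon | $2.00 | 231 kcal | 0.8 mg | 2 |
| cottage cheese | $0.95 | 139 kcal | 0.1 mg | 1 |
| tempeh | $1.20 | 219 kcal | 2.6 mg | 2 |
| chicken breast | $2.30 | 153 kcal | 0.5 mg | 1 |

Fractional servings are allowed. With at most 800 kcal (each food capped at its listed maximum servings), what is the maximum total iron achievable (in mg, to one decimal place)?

Iron per kcal: tempeh 0.01187, salmon 0.003463, chicken breast 0.003268, cottage cheese 0.0007194.
Take 2 servings of tempeh: uses 438 kcal, +5.2 mg iron (running total 5.2 mg).
Take 1.567 servings of salmon: uses 362 kcal, +1.3 mg iron (running total 6.5 mg).
Filling greedily by iron-per-kcal is optimal for one linear limit, giving 6.5 mg.

6.5 mg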